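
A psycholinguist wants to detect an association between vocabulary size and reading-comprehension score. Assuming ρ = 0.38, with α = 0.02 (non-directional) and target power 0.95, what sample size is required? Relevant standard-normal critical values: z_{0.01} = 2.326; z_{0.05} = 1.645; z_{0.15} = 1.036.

Fisher's z: C = ½·ln((1+r)/(1−r)) = ½·ln(2.2258) = 0.4001.
n = ((z_{α/2} + z_β)/C)² + 3.
(2.326 + 1.645) / 0.4001 = 3.971 / 0.4001 = 9.925.
n = 9.925² + 3 = 98.51 + 3 = 101.5.
Round up.

n = 102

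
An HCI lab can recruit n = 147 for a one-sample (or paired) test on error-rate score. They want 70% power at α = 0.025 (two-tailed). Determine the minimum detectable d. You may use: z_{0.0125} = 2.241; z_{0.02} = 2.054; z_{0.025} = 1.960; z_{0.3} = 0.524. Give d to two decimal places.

d_min ≈ 0.23

For a single sample (or paired design) of n = 147: d_min = (z_{α/2} + z_β)/√n.
z-sum = 2.241 + 0.524 = 2.765.
d_min = 2.765 / √147 = 2.765 / 12.124 = 0.228.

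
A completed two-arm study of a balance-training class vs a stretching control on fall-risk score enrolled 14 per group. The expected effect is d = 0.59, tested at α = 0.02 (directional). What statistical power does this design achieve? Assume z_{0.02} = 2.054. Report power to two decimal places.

power ≈ 0.31

For two equal groups, power = Φ(d·√(n/2) − z_{α}).
d·√(n/2) = 0.59 × √(14/2) = 0.59 × 2.646 = 1.561.
z_β = 1.561 − 2.054 = -0.493.
Power = Φ(-0.493) = 0.311.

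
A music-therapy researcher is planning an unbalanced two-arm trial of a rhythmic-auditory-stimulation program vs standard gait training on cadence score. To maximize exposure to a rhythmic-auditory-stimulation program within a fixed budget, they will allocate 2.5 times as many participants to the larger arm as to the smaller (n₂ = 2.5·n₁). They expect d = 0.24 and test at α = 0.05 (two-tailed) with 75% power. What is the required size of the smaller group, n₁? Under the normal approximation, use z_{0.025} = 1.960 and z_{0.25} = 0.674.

With allocation ratio k = n₂/n₁ = 2.5, Var(x̄₁−x̄₂) = σ²(1/n₁ + 1/(k·n₁)) = σ²·(k+1)/(k·n₁).
So n₁ = (1 + 1/k)·((z_{α/2} + z_β)/d)² = 1.400 × (2.634/0.24)².
n₁ = 1.400 × 120.45 = 168.6.
Round up: n₁ = 169, giving n₂ = ⌈2.5 × 169⌉ = ⌈422.5⌉ = 423.

n₁ = 169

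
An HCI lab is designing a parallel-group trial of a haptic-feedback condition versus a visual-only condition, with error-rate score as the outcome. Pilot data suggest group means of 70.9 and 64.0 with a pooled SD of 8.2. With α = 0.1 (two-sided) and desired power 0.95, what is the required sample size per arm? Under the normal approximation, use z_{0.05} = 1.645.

Cohen's d = |M₁ − M₂| / SD_pooled = |70.9 − 64.0| / 8.2 = 6.9 / 8.2 = 0.841.
For two independent groups with equal n: n = 2·((z_{α/2} + z_β) / d)².
z_{α/2} + z_β = 1.645 + 1.645 = 3.290.
n = 2 × (3.290 / 0.841)² = 2 × 3.912² = 2 × 15.30 = 30.6.
Round up to the next whole participant.

n = 31 per group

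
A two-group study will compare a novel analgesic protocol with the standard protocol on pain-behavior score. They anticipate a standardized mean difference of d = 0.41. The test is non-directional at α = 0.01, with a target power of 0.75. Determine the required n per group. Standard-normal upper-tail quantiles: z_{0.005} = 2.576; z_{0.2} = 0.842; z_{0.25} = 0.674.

For two independent groups with equal n: n = 2·((z_{α/2} + z_β) / d)².
z_{α/2} + z_β = 2.576 + 0.674 = 3.250.
n = 2 × (3.250 / 0.41)² = 2 × 7.927² = 2 × 62.83 = 125.7.
Round up to the next whole participant.

n = 126 per group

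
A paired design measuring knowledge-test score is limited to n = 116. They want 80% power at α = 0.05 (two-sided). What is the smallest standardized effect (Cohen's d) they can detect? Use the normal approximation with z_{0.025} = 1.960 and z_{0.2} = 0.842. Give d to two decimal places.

For a single sample (or paired design) of n = 116: d_min = (z_{α/2} + z_β)/√n.
z-sum = 1.960 + 0.842 = 2.802.
d_min = 2.802 / √116 = 2.802 / 10.770 = 0.260.

d_min ≈ 0.26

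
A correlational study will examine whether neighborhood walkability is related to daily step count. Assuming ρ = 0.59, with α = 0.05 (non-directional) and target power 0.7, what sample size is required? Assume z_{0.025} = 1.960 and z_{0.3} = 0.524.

n = 17

Fisher's z: C = ½·ln((1+r)/(1−r)) = ½·ln(3.8780) = 0.6777.
n = ((z_{α/2} + z_β)/C)² + 3.
(1.960 + 0.524) / 0.6777 = 2.484 / 0.6777 = 3.665.
n = 3.665² + 3 = 13.43 + 3 = 16.4.
Round up.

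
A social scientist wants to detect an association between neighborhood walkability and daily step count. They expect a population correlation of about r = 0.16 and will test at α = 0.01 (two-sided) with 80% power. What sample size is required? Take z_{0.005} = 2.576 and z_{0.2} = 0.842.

Fisher's z: C = ½·ln((1+r)/(1−r)) = ½·ln(1.3810) = 0.1614.
n = ((z_{α/2} + z_β)/C)² + 3.
(2.576 + 0.842) / 0.1614 = 3.418 / 0.1614 = 21.177.
n = 21.177² + 3 = 448.47 + 3 = 451.5.
Round up.

n = 452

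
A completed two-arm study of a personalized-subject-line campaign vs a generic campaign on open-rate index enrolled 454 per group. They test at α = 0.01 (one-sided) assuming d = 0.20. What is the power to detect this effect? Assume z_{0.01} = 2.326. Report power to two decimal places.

For two equal groups, power = Φ(d·√(n/2) − z_{α}).
d·√(n/2) = 0.20 × √(454/2) = 0.20 × 15.067 = 3.013.
z_β = 3.013 − 2.326 = 0.687.
Power = Φ(0.687) = 0.754.

power ≈ 0.75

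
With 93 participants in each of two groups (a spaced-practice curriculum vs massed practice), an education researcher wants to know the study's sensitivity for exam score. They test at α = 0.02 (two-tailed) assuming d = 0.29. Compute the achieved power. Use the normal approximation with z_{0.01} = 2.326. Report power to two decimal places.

For two equal groups, power = Φ(d·√(n/2) − z_{α/2}).
d·√(n/2) = 0.29 × √(93/2) = 0.29 × 6.819 = 1.978.
z_β = 1.978 − 2.326 = -0.348.
Power = Φ(-0.348) = 0.364.

power ≈ 0.36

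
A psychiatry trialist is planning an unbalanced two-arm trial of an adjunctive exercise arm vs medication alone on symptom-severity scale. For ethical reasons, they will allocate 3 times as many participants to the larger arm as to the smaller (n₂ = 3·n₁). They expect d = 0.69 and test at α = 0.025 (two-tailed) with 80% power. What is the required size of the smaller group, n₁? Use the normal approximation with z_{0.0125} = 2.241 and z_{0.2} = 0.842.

n₁ = 27

With allocation ratio k = n₂/n₁ = 3, Var(x̄₁−x̄₂) = σ²(1/n₁ + 1/(k·n₁)) = σ²·(k+1)/(k·n₁).
So n₁ = (1 + 1/k)·((z_{α/2} + z_β)/d)² = 1.333 × (3.083/0.69)².
n₁ = 1.333 × 19.96 = 26.6.
Round up: n₁ = 27, giving n₂ = 3 × 27 = 81.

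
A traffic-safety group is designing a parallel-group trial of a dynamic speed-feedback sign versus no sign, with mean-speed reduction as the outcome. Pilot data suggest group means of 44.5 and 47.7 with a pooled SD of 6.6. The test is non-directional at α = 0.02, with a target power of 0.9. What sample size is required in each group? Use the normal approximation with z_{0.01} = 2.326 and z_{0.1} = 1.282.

Cohen's d = |M₁ − M₂| / SD_pooled = |44.5 − 47.7| / 6.6 = 3.2 / 6.6 = 0.485.
For two independent groups with equal n: n = 2·((z_{α/2} + z_β) / d)².
z_{α/2} + z_β = 2.326 + 1.282 = 3.608.
n = 2 × (3.608 / 0.485)² = 2 × 7.439² = 2 × 55.34 = 110.7.
Round up to the next whole participant.

n = 111 per group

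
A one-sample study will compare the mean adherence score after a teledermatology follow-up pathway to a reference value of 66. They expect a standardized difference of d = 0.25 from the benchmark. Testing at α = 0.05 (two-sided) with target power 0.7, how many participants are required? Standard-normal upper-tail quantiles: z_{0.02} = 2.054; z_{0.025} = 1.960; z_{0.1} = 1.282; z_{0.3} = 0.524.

n = 99

For a one-sample test: n = ((z_{α/2} + z_β) / d)².
z_{α/2} + z_β = 1.960 + 0.524 = 2.484.
n = (2.484 / 0.25)² = 9.936² = 98.72.
Round up.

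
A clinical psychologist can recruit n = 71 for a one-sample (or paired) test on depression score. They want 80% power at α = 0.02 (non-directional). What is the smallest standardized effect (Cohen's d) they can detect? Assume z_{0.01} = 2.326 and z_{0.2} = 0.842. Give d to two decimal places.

For a single sample (or paired design) of n = 71: d_min = (z_{α/2} + z_β)/√n.
z-sum = 2.326 + 0.842 = 3.168.
d_min = 3.168 / √71 = 3.168 / 8.426 = 0.376.

d_min ≈ 0.38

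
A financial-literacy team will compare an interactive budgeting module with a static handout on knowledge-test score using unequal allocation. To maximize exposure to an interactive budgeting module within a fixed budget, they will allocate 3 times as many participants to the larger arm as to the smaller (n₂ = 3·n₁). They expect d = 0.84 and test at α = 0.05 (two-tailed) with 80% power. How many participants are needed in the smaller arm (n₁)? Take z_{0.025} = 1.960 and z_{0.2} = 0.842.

n₁ = 15

With allocation ratio k = n₂/n₁ = 3, Var(x̄₁−x̄₂) = σ²(1/n₁ + 1/(k·n₁)) = σ²·(k+1)/(k·n₁).
So n₁ = (1 + 1/k)·((z_{α/2} + z_β)/d)² = 1.333 × (2.802/0.84)².
n₁ = 1.333 × 11.13 = 14.8.
Round up: n₁ = 15, giving n₂ = 3 × 15 = 45.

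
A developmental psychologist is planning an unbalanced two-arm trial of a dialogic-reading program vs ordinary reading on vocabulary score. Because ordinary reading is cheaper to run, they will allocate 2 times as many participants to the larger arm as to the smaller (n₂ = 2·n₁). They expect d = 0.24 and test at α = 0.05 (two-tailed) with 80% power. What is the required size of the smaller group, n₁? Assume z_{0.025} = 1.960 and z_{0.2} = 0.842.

With allocation ratio k = n₂/n₁ = 2, Var(x̄₁−x̄₂) = σ²(1/n₁ + 1/(k·n₁)) = σ²·(k+1)/(k·n₁).
So n₁ = (1 + 1/k)·((z_{α/2} + z_β)/d)² = 1.500 × (2.802/0.24)².
n₁ = 1.500 × 136.31 = 204.5.
Round up: n₁ = 205, giving n₂ = 2 × 205 = 410.

n₁ = 205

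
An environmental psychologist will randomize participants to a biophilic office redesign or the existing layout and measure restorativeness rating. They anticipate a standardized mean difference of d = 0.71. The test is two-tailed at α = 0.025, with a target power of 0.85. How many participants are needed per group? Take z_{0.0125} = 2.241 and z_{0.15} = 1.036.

For two independent groups with equal n: n = 2·((z_{α/2} + z_β) / d)².
z_{α/2} + z_β = 2.241 + 1.036 = 3.277.
n = 2 × (3.277 / 0.71)² = 2 × 4.615² = 2 × 21.30 = 42.6.
Round up to the next whole participant.

n = 43 per group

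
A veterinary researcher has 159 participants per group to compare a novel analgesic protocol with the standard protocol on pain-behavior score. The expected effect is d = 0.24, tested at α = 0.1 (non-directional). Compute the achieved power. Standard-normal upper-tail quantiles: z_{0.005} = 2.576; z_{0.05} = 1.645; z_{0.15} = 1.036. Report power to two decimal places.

power ≈ 0.69

For two equal groups, power = Φ(d·√(n/2) − z_{α/2}).
d·√(n/2) = 0.24 × √(159/2) = 0.24 × 8.916 = 2.140.
z_β = 2.140 − 1.645 = 0.495.
Power = Φ(0.495) = 0.690.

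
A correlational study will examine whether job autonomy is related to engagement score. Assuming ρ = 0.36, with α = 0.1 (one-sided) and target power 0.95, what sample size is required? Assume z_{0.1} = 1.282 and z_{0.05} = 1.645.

Fisher's z: C = ½·ln((1+r)/(1−r)) = ½·ln(2.1250) = 0.3769.
n = ((z_{α} + z_β)/C)² + 3.
(1.282 + 1.645) / 0.3769 = 2.927 / 0.3769 = 7.766.
n = 7.766² + 3 = 60.31 + 3 = 63.3.
Round up.

n = 64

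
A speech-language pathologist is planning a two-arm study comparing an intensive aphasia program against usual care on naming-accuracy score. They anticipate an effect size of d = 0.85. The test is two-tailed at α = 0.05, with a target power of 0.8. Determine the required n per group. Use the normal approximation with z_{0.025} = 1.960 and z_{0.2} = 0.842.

n = 22 per group

For two independent groups with equal n: n = 2·((z_{α/2} + z_β) / d)².
z_{α/2} + z_β = 1.960 + 0.842 = 2.802.
n = 2 × (2.802 / 0.85)² = 2 × 3.296² = 2 × 10.87 = 21.7.
Round up to the next whole participant.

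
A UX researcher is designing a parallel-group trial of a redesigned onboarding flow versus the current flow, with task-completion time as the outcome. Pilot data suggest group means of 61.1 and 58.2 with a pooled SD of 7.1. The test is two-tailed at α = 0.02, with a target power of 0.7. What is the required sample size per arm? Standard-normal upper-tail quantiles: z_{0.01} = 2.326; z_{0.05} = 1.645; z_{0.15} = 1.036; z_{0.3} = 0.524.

Cohen's d = |M₁ − M₂| / SD_pooled = |61.1 − 58.2| / 7.1 = 2.9 / 7.1 = 0.408.
For two independent groups with equal n: n = 2·((z_{α/2} + z_β) / d)².
z_{α/2} + z_β = 2.326 + 0.524 = 2.850.
n = 2 × (2.850 / 0.408)² = 2 × 6.985² = 2 × 48.79 = 97.6.
Round up to the next whole participant.

n = 98 per group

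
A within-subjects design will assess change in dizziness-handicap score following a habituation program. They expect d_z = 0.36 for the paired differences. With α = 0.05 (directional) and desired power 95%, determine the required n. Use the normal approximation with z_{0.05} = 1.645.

n = 84 pairs

For a paired (one-sample on differences) test: n = ((z_{α} + z_β) / d)².
z_{α} + z_β = 1.645 + 1.645 = 3.290.
n = (3.290 / 0.36)² = 9.139² = 83.52.
Round up.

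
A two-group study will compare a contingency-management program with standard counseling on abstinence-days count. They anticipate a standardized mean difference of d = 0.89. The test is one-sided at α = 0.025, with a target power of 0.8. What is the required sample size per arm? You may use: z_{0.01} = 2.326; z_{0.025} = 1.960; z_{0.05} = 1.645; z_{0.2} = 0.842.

For two independent groups with equal n: n = 2·((z_{α} + z_β) / d)².
z_{α} + z_β = 1.960 + 0.842 = 2.802.
n = 2 × (2.802 / 0.89)² = 2 × 3.148² = 2 × 9.91 = 19.8.
Round up to the next whole participant.

n = 20 per group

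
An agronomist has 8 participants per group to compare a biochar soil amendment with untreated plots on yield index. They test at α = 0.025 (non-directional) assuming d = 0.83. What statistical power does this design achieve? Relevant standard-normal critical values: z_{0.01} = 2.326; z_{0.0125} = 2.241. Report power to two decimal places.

power ≈ 0.28

For two equal groups, power = Φ(d·√(n/2) − z_{α/2}).
d·√(n/2) = 0.83 × √(8/2) = 0.83 × 2.000 = 1.660.
z_β = 1.660 − 2.241 = -0.581.
Power = Φ(-0.581) = 0.281.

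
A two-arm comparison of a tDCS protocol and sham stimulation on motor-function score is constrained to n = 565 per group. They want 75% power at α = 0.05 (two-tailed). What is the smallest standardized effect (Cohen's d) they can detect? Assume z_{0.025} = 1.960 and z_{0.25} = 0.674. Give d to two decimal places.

For two independent groups of n = 565 each: d_min = (z_{α/2} + z_β)·√(2/n).
z-sum = 1.960 + 0.674 = 2.634.
d_min = 2.634 × √(2/565) = 2.634 × 0.0595 = 0.157.

d_min ≈ 0.16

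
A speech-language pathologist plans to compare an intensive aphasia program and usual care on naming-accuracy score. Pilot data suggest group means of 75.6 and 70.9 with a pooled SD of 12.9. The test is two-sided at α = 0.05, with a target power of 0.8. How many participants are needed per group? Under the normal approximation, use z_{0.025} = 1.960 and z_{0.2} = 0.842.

Cohen's d = |M₁ − M₂| / SD_pooled = |75.6 − 70.9| / 12.9 = 4.7 / 12.9 = 0.364.
For two independent groups with equal n: n = 2·((z_{α/2} + z_β) / d)².
z_{α/2} + z_β = 1.960 + 0.842 = 2.802.
n = 2 × (2.802 / 0.364)² = 2 × 7.698² = 2 × 59.26 = 118.5.
Round up to the next whole participant.

n = 119 per group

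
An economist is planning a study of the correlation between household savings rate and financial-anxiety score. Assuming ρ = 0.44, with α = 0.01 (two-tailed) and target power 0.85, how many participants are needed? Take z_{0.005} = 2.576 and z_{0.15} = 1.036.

Fisher's z: C = ½·ln((1+r)/(1−r)) = ½·ln(2.5714) = 0.4722.
n = ((z_{α/2} + z_β)/C)² + 3.
(2.576 + 1.036) / 0.4722 = 3.612 / 0.4722 = 7.649.
n = 7.649² + 3 = 58.51 + 3 = 61.5.
Round up.

n = 62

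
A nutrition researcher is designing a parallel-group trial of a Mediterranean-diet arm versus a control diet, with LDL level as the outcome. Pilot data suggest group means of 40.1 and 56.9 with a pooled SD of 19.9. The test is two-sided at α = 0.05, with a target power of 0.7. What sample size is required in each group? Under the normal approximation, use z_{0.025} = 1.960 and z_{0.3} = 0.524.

n = 18 per group

Cohen's d = |M₁ − M₂| / SD_pooled = |40.1 − 56.9| / 19.9 = 16.8 / 19.9 = 0.844.
For two independent groups with equal n: n = 2·((z_{α/2} + z_β) / d)².
z_{α/2} + z_β = 1.960 + 0.524 = 2.484.
n = 2 × (2.484 / 0.844)² = 2 × 2.943² = 2 × 8.66 = 17.3.
Round up to the next whole participant.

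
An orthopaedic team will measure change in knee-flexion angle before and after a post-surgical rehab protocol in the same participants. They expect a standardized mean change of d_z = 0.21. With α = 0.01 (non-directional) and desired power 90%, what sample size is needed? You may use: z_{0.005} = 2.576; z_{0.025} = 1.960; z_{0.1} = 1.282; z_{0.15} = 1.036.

n = 338 pairs

For a paired (one-sample on differences) test: n = ((z_{α/2} + z_β) / d)².
z_{α/2} + z_β = 2.576 + 1.282 = 3.858.
n = (3.858 / 0.21)² = 18.371² = 337.51.
Round up.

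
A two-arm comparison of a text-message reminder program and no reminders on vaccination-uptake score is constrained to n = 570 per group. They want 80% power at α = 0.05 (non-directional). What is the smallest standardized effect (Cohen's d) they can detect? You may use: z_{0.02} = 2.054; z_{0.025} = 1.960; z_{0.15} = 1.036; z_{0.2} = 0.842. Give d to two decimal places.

d_min ≈ 0.17

For two independent groups of n = 570 each: d_min = (z_{α/2} + z_β)·√(2/n).
z-sum = 1.960 + 0.842 = 2.802.
d_min = 2.802 × √(2/570) = 2.802 × 0.0592 = 0.166.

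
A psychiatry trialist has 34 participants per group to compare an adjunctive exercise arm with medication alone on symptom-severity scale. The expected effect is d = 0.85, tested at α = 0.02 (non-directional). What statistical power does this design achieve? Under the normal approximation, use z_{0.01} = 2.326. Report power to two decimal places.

power ≈ 0.88

For two equal groups, power = Φ(d·√(n/2) − z_{α/2}).
d·√(n/2) = 0.85 × √(34/2) = 0.85 × 4.123 = 3.505.
z_β = 3.505 − 2.326 = 1.179.
Power = Φ(1.179) = 0.881.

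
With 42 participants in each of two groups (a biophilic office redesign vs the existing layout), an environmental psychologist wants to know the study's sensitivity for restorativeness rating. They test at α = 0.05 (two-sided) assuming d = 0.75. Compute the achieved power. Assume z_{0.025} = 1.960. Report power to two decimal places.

For two equal groups, power = Φ(d·√(n/2) − z_{α/2}).
d·√(n/2) = 0.75 × √(42/2) = 0.75 × 4.583 = 3.437.
z_β = 3.437 − 1.960 = 1.477.
Power = Φ(1.477) = 0.930.

power ≈ 0.93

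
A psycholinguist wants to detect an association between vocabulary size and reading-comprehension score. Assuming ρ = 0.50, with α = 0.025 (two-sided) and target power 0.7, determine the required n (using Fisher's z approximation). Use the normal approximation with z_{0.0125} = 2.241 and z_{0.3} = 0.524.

Fisher's z: C = ½·ln((1+r)/(1−r)) = ½·ln(3.0000) = 0.5493.
n = ((z_{α/2} + z_β)/C)² + 3.
(2.241 + 0.524) / 0.5493 = 2.765 / 0.5493 = 5.034.
n = 5.034² + 3 = 25.34 + 3 = 28.3.
Round up.

n = 29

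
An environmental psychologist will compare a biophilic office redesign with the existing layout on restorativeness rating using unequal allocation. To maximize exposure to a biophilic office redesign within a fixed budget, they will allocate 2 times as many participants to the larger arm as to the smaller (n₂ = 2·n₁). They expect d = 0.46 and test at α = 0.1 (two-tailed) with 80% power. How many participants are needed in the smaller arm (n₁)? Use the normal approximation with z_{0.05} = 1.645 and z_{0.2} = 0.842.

n₁ = 44

With allocation ratio k = n₂/n₁ = 2, Var(x̄₁−x̄₂) = σ²(1/n₁ + 1/(k·n₁)) = σ²·(k+1)/(k·n₁).
So n₁ = (1 + 1/k)·((z_{α/2} + z_β)/d)² = 1.500 × (2.487/0.46)².
n₁ = 1.500 × 29.23 = 43.8.
Round up: n₁ = 44, giving n₂ = 2 × 44 = 88.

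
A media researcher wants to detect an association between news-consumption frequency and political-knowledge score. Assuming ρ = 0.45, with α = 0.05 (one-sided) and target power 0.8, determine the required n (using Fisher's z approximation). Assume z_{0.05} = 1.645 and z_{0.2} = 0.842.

Fisher's z: C = ½·ln((1+r)/(1−r)) = ½·ln(2.6364) = 0.4847.
n = ((z_{α} + z_β)/C)² + 3.
(1.645 + 0.842) / 0.4847 = 2.487 / 0.4847 = 5.131.
n = 5.131² + 3 = 26.33 + 3 = 29.3.
Round up.

n = 30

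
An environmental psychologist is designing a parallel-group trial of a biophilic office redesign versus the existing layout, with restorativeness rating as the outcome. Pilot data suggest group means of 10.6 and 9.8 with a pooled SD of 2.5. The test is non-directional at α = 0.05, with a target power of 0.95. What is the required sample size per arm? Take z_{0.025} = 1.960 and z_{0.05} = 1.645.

Cohen's d = |M₁ − M₂| / SD_pooled = |10.6 − 9.8| / 2.5 = 0.8 / 2.5 = 0.320.
For two independent groups with equal n: n = 2·((z_{α/2} + z_β) / d)².
z_{α/2} + z_β = 1.960 + 1.645 = 3.605.
n = 2 × (3.605 / 0.320)² = 2 × 11.266² = 2 × 126.91 = 253.8.
Round up to the next whole participant.

n = 254 per group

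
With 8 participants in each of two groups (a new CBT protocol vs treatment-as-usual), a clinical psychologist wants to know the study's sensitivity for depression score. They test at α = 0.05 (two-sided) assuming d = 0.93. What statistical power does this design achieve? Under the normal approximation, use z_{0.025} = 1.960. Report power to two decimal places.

For two equal groups, power = Φ(d·√(n/2) − z_{α/2}).
d·√(n/2) = 0.93 × √(8/2) = 0.93 × 2.000 = 1.860.
z_β = 1.860 − 1.960 = -0.100.
Power = Φ(-0.100) = 0.460.

power ≈ 0.46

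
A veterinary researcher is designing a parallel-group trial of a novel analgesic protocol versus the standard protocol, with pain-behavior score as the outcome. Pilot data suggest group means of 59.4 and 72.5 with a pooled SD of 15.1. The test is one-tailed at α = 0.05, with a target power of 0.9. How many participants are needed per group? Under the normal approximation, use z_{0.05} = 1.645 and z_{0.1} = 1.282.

n = 23 per group

Cohen's d = |M₁ − M₂| / SD_pooled = |59.4 − 72.5| / 15.1 = 13.1 / 15.1 = 0.868.
For two independent groups with equal n: n = 2·((z_{α} + z_β) / d)².
z_{α} + z_β = 1.645 + 1.282 = 2.927.
n = 2 × (2.927 / 0.868)² = 2 × 3.372² = 2 × 11.37 = 22.7.
Round up to the next whole participant.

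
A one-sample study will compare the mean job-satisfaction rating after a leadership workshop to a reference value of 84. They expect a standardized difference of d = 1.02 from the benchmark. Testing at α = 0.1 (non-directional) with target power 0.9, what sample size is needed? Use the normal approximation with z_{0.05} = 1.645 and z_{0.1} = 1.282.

For a one-sample test: n = ((z_{α/2} + z_β) / d)².
z_{α/2} + z_β = 1.645 + 1.282 = 2.927.
n = (2.927 / 1.02)² = 2.870² = 8.23.
Round up.

n = 9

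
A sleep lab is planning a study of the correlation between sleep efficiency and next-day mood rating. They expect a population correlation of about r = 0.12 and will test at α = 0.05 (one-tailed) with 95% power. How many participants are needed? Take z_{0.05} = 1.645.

Fisher's z: C = ½·ln((1+r)/(1−r)) = ½·ln(1.2727) = 0.1206.
n = ((z_{α} + z_β)/C)² + 3.
(1.645 + 1.645) / 0.1206 = 3.290 / 0.1206 = 27.280.
n = 27.280² + 3 = 744.21 + 3 = 747.2.
Round up.

n = 748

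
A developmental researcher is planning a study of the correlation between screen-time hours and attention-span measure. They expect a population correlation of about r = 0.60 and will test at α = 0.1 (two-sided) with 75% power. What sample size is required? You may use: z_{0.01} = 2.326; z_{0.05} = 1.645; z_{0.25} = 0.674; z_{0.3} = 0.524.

n = 15

Fisher's z: C = ½·ln((1+r)/(1−r)) = ½·ln(4.0000) = 0.6931.
n = ((z_{α/2} + z_β)/C)² + 3.
(1.645 + 0.674) / 0.6931 = 2.319 / 0.6931 = 3.346.
n = 3.346² + 3 = 11.19 + 3 = 14.2.
Round up.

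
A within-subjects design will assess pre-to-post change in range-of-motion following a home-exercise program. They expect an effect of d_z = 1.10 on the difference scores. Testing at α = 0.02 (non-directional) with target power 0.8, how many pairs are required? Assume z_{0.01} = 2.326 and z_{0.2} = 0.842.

For a paired (one-sample on differences) test: n = ((z_{α/2} + z_β) / d)².
z_{α/2} + z_β = 2.326 + 0.842 = 3.168.
n = (3.168 / 1.10)² = 2.880² = 8.29.
Round up.

n = 9 pairs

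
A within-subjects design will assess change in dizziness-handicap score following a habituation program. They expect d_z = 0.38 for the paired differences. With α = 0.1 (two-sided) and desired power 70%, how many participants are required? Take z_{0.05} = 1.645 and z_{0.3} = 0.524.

For a paired (one-sample on differences) test: n = ((z_{α/2} + z_β) / d)².
z_{α/2} + z_β = 1.645 + 0.524 = 2.169.
n = (2.169 / 0.38)² = 5.708² = 32.58.
Round up.

n = 33 pairs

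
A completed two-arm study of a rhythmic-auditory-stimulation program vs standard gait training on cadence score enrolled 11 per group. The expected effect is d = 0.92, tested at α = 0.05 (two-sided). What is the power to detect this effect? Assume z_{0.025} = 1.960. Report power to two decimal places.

For two equal groups, power = Φ(d·√(n/2) − z_{α/2}).
d·√(n/2) = 0.92 × √(11/2) = 0.92 × 2.345 = 2.158.
z_β = 2.158 − 1.960 = 0.198.
Power = Φ(0.198) = 0.578.

power ≈ 0.58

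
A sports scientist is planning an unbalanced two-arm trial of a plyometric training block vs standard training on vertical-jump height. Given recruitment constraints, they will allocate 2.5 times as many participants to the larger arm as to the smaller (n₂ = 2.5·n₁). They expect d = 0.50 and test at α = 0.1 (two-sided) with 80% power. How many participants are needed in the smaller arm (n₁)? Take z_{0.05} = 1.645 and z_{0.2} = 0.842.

With allocation ratio k = n₂/n₁ = 2.5, Var(x̄₁−x̄₂) = σ²(1/n₁ + 1/(k·n₁)) = σ²·(k+1)/(k·n₁).
So n₁ = (1 + 1/k)·((z_{α/2} + z_β)/d)² = 1.400 × (2.487/0.50)².
n₁ = 1.400 × 24.74 = 34.6.
Round up: n₁ = 35, giving n₂ = ⌈2.5 × 35⌉ = ⌈87.5⌉ = 88.

n₁ = 35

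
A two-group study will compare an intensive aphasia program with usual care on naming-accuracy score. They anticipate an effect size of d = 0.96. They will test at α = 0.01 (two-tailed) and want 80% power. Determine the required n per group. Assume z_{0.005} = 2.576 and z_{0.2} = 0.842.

n = 26 per group

For two independent groups with equal n: n = 2·((z_{α/2} + z_β) / d)².
z_{α/2} + z_β = 2.576 + 0.842 = 3.418.
n = 2 × (3.418 / 0.96)² = 2 × 3.560² = 2 × 12.68 = 25.4.
Round up to the next whole participant.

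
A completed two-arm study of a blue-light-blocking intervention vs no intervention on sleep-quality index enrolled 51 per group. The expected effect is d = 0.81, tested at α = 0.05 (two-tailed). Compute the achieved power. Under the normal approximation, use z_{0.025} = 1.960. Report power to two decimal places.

power ≈ 0.98

For two equal groups, power = Φ(d·√(n/2) − z_{α/2}).
d·√(n/2) = 0.81 × √(51/2) = 0.81 × 5.050 = 4.090.
z_β = 4.090 − 1.960 = 2.130.
Power = Φ(2.130) = 0.983.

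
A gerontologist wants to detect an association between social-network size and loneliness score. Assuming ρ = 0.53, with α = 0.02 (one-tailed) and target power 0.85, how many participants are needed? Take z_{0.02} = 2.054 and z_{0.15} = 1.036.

Fisher's z: C = ½·ln((1+r)/(1−r)) = ½·ln(3.2553) = 0.5901.
n = ((z_{α} + z_β)/C)² + 3.
(2.054 + 1.036) / 0.5901 = 3.090 / 0.5901 = 5.236.
n = 5.236² + 3 = 27.42 + 3 = 30.4.
Round up.

n = 31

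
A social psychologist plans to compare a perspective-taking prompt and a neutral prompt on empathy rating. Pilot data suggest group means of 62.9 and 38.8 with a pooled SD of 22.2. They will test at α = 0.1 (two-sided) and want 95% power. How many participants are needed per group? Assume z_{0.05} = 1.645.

n = 19 per group

Cohen's d = |M₁ − M₂| / SD_pooled = |62.9 − 38.8| / 22.2 = 24.1 / 22.2 = 1.086.
For two independent groups with equal n: n = 2·((z_{α/2} + z_β) / d)².
z_{α/2} + z_β = 1.645 + 1.645 = 3.290.
n = 2 × (3.290 / 1.086)² = 2 × 3.029² = 2 × 9.18 = 18.4.
Round up to the next whole participant.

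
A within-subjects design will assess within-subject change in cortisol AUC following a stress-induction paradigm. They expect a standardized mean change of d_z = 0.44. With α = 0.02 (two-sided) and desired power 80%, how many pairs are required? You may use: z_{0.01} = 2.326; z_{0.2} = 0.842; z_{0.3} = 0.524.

For a paired (one-sample on differences) test: n = ((z_{α/2} + z_β) / d)².
z_{α/2} + z_β = 2.326 + 0.842 = 3.168.
n = (3.168 / 0.44)² = 7.200² = 51.84.
Round up.

n = 52 pairs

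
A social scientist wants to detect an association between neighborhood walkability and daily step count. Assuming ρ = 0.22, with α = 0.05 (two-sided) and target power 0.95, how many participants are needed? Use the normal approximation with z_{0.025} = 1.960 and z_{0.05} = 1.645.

Fisher's z: C = ½·ln((1+r)/(1−r)) = ½·ln(1.5641) = 0.2237.
n = ((z_{α/2} + z_β)/C)² + 3.
(1.960 + 1.645) / 0.2237 = 3.605 / 0.2237 = 16.115.
n = 16.115² + 3 = 259.70 + 3 = 262.7.
Round up.

n = 263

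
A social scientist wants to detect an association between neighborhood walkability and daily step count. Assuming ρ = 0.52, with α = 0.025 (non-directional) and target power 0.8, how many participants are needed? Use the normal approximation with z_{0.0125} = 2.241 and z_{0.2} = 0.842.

n = 32

Fisher's z: C = ½·ln((1+r)/(1−r)) = ½·ln(3.1667) = 0.5763.
n = ((z_{α/2} + z_β)/C)² + 3.
(2.241 + 0.842) / 0.5763 = 3.083 / 0.5763 = 5.350.
n = 5.350² + 3 = 28.62 + 3 = 31.6.
Round up.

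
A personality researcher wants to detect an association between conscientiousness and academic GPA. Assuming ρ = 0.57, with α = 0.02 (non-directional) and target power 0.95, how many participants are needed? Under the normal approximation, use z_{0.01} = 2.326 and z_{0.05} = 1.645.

n = 41

Fisher's z: C = ½·ln((1+r)/(1−r)) = ½·ln(3.6512) = 0.6475.
n = ((z_{α/2} + z_β)/C)² + 3.
(2.326 + 1.645) / 0.6475 = 3.971 / 0.6475 = 6.133.
n = 6.133² + 3 = 37.61 + 3 = 40.6.
Round up.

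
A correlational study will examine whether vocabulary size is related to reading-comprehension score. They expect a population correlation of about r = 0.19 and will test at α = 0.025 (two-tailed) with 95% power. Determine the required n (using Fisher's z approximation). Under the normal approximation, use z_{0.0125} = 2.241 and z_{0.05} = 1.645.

Fisher's z: C = ½·ln((1+r)/(1−r)) = ½·ln(1.4691) = 0.1923.
n = ((z_{α/2} + z_β)/C)² + 3.
(2.241 + 1.645) / 0.1923 = 3.886 / 0.1923 = 20.208.
n = 20.208² + 3 = 408.36 + 3 = 411.4.
Round up.

n = 412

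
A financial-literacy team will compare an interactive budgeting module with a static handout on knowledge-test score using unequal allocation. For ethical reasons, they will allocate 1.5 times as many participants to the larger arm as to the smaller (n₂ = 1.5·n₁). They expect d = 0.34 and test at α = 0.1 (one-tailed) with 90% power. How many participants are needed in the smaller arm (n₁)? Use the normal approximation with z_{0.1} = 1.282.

With allocation ratio k = n₂/n₁ = 1.5, Var(x̄₁−x̄₂) = σ²(1/n₁ + 1/(k·n₁)) = σ²·(k+1)/(k·n₁).
So n₁ = (1 + 1/k)·((z_{α} + z_β)/d)² = 1.667 × (2.564/0.34)².
n₁ = 1.667 × 56.87 = 94.8.
Round up: n₁ = 95, giving n₂ = ⌈1.5 × 95⌉ = ⌈142.5⌉ = 143.

n₁ = 95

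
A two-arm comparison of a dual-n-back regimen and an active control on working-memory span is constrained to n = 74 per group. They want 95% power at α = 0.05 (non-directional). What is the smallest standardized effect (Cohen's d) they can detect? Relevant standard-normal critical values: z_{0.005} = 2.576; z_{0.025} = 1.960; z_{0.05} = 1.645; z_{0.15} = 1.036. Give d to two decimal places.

d_min ≈ 0.59

For two independent groups of n = 74 each: d_min = (z_{α/2} + z_β)·√(2/n).
z-sum = 1.960 + 1.645 = 3.605.
d_min = 3.605 × √(2/74) = 3.605 × 0.1644 = 0.593.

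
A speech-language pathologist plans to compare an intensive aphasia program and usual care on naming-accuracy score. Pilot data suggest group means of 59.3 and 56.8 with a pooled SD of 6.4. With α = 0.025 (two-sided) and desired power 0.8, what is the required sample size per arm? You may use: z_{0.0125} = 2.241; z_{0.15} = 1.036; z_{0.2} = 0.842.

Cohen's d = |M₁ − M₂| / SD_pooled = |59.3 − 56.8| / 6.4 = 2.5 / 6.4 = 0.391.
For two independent groups with equal n: n = 2·((z_{α/2} + z_β) / d)².
z_{α/2} + z_β = 2.241 + 0.842 = 3.083.
n = 2 × (3.083 / 0.391)² = 2 × 7.885² = 2 × 62.17 = 124.3.
Round up to the next whole participant.

n = 125 per group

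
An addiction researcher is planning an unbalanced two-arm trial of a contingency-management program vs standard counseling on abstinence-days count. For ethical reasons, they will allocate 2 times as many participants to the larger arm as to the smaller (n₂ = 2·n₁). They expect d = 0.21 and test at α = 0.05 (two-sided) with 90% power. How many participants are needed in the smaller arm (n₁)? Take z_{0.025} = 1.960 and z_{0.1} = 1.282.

n₁ = 358

With allocation ratio k = n₂/n₁ = 2, Var(x̄₁−x̄₂) = σ²(1/n₁ + 1/(k·n₁)) = σ²·(k+1)/(k·n₁).
So n₁ = (1 + 1/k)·((z_{α/2} + z_β)/d)² = 1.500 × (3.242/0.21)².
n₁ = 1.500 × 238.33 = 357.5.
Round up: n₁ = 358, giving n₂ = 2 × 358 = 716.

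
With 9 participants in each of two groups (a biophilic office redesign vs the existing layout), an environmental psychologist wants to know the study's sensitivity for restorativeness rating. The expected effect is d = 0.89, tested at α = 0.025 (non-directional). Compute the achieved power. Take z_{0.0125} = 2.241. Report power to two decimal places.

For two equal groups, power = Φ(d·√(n/2) − z_{α/2}).
d·√(n/2) = 0.89 × √(9/2) = 0.89 × 2.121 = 1.888.
z_β = 1.888 − 2.241 = -0.353.
Power = Φ(-0.353) = 0.362.

power ≈ 0.36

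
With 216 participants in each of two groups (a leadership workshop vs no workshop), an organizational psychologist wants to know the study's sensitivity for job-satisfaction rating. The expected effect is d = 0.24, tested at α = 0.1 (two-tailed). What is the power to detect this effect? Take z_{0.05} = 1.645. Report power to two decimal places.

power ≈ 0.80

For two equal groups, power = Φ(d·√(n/2) − z_{α/2}).
d·√(n/2) = 0.24 × √(216/2) = 0.24 × 10.392 = 2.494.
z_β = 2.494 − 1.645 = 0.849.
Power = Φ(0.849) = 0.802.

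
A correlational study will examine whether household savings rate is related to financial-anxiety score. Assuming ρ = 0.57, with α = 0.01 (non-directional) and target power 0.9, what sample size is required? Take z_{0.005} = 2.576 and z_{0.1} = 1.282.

Fisher's z: C = ½·ln((1+r)/(1−r)) = ½·ln(3.6512) = 0.6475.
n = ((z_{α/2} + z_β)/C)² + 3.
(2.576 + 1.282) / 0.6475 = 3.858 / 0.6475 = 5.958.
n = 5.958² + 3 = 35.50 + 3 = 38.5.
Round up.

n = 39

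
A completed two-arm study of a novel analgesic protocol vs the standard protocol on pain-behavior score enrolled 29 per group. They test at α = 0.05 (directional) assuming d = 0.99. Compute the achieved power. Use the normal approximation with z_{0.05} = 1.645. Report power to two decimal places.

For two equal groups, power = Φ(d·√(n/2) − z_{α}).
d·√(n/2) = 0.99 × √(29/2) = 0.99 × 3.808 = 3.770.
z_β = 3.770 − 1.645 = 2.125.
Power = Φ(2.125) = 0.983.

power ≈ 0.98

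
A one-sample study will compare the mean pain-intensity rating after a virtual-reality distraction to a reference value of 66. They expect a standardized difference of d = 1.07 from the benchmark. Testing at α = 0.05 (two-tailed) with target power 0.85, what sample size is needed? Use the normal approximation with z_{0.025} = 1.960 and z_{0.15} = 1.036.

For a one-sample test: n = ((z_{α/2} + z_β) / d)².
z_{α/2} + z_β = 1.960 + 1.036 = 2.996.
n = (2.996 / 1.07)² = 2.800² = 7.84.
Round up.

n = 8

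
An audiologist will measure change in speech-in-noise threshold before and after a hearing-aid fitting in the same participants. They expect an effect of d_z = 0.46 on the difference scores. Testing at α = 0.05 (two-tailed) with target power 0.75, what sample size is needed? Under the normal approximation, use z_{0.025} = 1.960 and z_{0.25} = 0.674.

n = 33 pairs

For a paired (one-sample on differences) test: n = ((z_{α/2} + z_β) / d)².
z_{α/2} + z_β = 1.960 + 0.674 = 2.634.
n = (2.634 / 0.46)² = 5.726² = 32.79.
Round up.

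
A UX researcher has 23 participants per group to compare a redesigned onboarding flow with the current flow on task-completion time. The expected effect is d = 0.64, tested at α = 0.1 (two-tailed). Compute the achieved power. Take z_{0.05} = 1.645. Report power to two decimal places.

power ≈ 0.70

For two equal groups, power = Φ(d·√(n/2) − z_{α/2}).
d·√(n/2) = 0.64 × √(23/2) = 0.64 × 3.391 = 2.170.
z_β = 2.170 − 1.645 = 0.525.
Power = Φ(0.525) = 0.700.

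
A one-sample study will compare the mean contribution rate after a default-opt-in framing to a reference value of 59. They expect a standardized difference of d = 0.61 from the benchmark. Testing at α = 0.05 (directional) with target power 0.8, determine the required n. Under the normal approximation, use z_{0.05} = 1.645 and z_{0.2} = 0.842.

For a one-sample test: n = ((z_{α} + z_β) / d)².
z_{α} + z_β = 1.645 + 0.842 = 2.487.
n = (2.487 / 0.61)² = 4.077² = 16.62.
Round up.

n = 17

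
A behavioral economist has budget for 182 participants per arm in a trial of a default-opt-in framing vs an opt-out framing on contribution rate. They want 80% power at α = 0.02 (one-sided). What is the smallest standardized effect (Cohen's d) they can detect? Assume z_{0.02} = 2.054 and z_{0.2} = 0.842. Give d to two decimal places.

For two independent groups of n = 182 each: d_min = (z_{α} + z_β)·√(2/n).
z-sum = 2.054 + 0.842 = 2.896.
d_min = 2.896 × √(2/182) = 2.896 × 0.1048 = 0.304.

d_min ≈ 0.30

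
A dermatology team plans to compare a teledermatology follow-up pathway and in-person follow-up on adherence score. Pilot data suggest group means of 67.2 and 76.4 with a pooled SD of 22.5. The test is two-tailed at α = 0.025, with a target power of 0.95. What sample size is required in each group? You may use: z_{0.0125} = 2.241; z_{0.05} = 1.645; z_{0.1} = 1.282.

n = 181 per group

Cohen's d = |M₁ − M₂| / SD_pooled = |67.2 − 76.4| / 22.5 = 9.2 / 22.5 = 0.409.
For two independent groups with equal n: n = 2·((z_{α/2} + z_β) / d)².
z_{α/2} + z_β = 2.241 + 1.645 = 3.886.
n = 2 × (3.886 / 0.409)² = 2 × 9.501² = 2 × 90.27 = 180.5.
Round up to the next whole participant.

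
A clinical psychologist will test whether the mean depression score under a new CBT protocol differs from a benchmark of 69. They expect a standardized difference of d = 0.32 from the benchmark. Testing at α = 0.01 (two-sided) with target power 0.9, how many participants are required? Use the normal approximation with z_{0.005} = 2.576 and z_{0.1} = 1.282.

n = 146

For a one-sample test: n = ((z_{α/2} + z_β) / d)².
z_{α/2} + z_β = 2.576 + 1.282 = 3.858.
n = (3.858 / 0.32)² = 12.056² = 145.35.
Round up.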